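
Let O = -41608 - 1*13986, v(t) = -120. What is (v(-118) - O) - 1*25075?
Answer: 30399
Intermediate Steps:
O = -55594 (O = -41608 - 13986 = -55594)
(v(-118) - O) - 1*25075 = (-120 - 1*(-55594)) - 1*25075 = (-120 + 55594) - 25075 = 55474 - 25075 = 30399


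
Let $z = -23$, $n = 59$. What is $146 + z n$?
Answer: $-1211$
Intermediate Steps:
$146 + z n = 146 - 1357 = -1211$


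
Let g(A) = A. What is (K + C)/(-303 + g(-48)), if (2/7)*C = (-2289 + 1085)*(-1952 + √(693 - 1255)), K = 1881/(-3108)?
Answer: -8521853581/363636 + 4214*I*√562/351 ≈ -23435.0 + 284.61*I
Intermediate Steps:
K = -627/1036 (K = 1881*(-1/3108) = -627/1036 ≈ -0.60521)
C = 8225728 - 4214*I*√562 (C = 7*((-2289 + 1085)*(-1952 + √(693 - 1255)))/2 = 7*(-1204*(-1952 + √(-562)))/2 = 7*(-1204*(-1952 + I*√562))/2 = 7*(2350208 - 1204*I*√562)/2 = 8225728 - 4214*I*√562 ≈ 8.2257e+6 - 99899.0*I)
(K + C)/(-303 + g(-48)) = (-627/1036 + (8225728 - 4214*I*√562))/(-303 - 48) = (8521853581/1036 - 4214*I*√562)/(-351) = (8521853581/1036 - 4214*I*√562)*(-1/351) = -8521853581/363636 + 4214*I*√562/351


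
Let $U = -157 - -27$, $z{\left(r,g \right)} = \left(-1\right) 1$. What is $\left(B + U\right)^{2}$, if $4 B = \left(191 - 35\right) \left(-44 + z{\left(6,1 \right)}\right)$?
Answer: $3553225$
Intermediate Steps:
$z{\left(r,g \right)} = -1$
$B = -1755$ ($B = \frac{\left(191 - 35\right) \left(-44 - 1\right)}{4} = \frac{156 \left(-45\right)}{4} = \frac{1}{4} \left(-7020\right) = -1755$)
$U = -130$ ($U = -157 + 27 = -130$)
$\left(B + U\right)^{2} = \left(-1755 - 130\right)^{2} = \left(-1885\right)^{2} = 3553225$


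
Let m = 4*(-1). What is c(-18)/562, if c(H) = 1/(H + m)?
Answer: -1/12364 ≈ -8.0880e-5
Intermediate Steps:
m = -4
c(H) = 1/(-4 + H) (c(H) = 1/(H - 4) = 1/(-4 + H))
c(-18)/562 = 1/(-4 - 18*562) = (1/562)/(-22) = -1/22*1/562 = -1/12364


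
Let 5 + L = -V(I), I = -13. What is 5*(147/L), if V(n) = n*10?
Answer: 147/25 ≈ 5.8800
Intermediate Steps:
V(n) = 10*n
L = 125 (L = -5 - 10*(-13) = -5 - 1*(-130) = -5 + 130 = 125)
5*(147/L) = 5*(147/125) = 147/25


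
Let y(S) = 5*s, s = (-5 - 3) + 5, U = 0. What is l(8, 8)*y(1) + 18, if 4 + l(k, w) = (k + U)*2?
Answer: -162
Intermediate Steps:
s = -3 (s = -8 + 5 = -3)
y(S) = -15 (y(S) = 5*(-3) = -15)
l(k, w) = -4 + 2*k (l(k, w) = -4 + (k + 0)*2 = -4 + k*2 = -4 + 2*k)
l(8, 8)*y(1) + 18 = (-4 + 2*8)*(-15) + 18 = (-4 + 16)*(-15) + 18 = 12*(-15) + 18 = -180 + 18 = -162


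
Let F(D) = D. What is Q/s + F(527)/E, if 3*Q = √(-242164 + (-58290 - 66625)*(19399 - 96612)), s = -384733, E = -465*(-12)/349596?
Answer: 165087/5 - √9644819731/1154199 ≈ 33017.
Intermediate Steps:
E = 155/9711 (E = 5580*(1/349596) = 155/9711 ≈ 0.015961)
Q = √9644819731/3 (Q = √(-242164 + (-58290 - 66625)*(19399 - 96612))/3 = √(-242164 - 124915*(-77213))/3 = √(-242164 + 9645061895)/3 = √9644819731/3 ≈ 32736.)
Q/s + F(527)/E = (√9644819731/3)/(-384733) + 527/(155/9711) = (√9644819731/3)*(-1/384733) + 527*(9711/155) = -√9644819731/1154199 + 165087/5 = 165087/5 - √9644819731/1154199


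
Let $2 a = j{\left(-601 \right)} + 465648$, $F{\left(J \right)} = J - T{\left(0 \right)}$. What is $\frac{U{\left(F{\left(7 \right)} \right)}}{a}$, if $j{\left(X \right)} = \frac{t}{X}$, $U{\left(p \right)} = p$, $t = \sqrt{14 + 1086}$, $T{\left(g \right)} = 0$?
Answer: $\frac{84096261624}{2797089716620843} + \frac{3005 \sqrt{11}}{2797089716620843} \approx 3.0066 \cdot 10^{-5}$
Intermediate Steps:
$F{\left(J \right)} = J$ ($F{\left(J \right)} = J - 0 = J + 0 = J$)
$t = 10 \sqrt{11}$ ($t = \sqrt{1100} = 10 \sqrt{11} \approx 33.166$)
$j{\left(X \right)} = \frac{10 \sqrt{11}}{X}$
$a = 232824 - \frac{5 \sqrt{11}}{601}$ ($a = \frac{\frac{10 \sqrt{11}}{-601} + 465648}{2} = \frac{10 \sqrt{11} \left(- \frac{1}{601}\right) + 465648}{2} = \frac{- \frac{10 \sqrt{11}}{601} + 465648}{2} = \frac{465648 - \frac{10 \sqrt{11}}{601}}{2} = 232824 - \frac{5 \sqrt{11}}{601} \approx 2.3282 \cdot 10^{5}$)
$\frac{U{\left(F{\left(7 \right)} \right)}}{a} = \frac{7}{232824 - \frac{5 \sqrt{11}}{601}}$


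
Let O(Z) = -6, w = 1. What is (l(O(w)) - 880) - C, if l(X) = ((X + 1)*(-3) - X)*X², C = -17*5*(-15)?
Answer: -1399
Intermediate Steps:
C = 1275 (C = -85*(-15) = 1275)
l(X) = X²*(-3 - 4*X) (l(X) = ((1 + X)*(-3) - X)*X² = ((-3 - 3*X) - X)*X² = (-3 - 4*X)*X² = X²*(-3 - 4*X))
(l(O(w)) - 880) - C = ((-6)²*(-3 - 4*(-6)) - 880) - 1*1275 = (36*(-3 + 24) - 880) - 1275 = (36*21 - 880) - 1275 = (756 - 880) - 1275 = -124 - 1275 = -1399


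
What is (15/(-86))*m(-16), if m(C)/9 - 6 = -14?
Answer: 540/43 ≈ 12.558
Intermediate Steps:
m(C) = -72 (m(C) = 54 + 9*(-14) = 54 - 126 = -72)
(15/(-86))*m(-16) = (15/(-86))*(-72) = (15*(-1/86))*(-72) = -15/86*(-72) = 540/43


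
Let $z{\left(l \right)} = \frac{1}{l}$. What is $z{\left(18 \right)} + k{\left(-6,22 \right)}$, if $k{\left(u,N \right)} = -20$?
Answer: $- \frac{359}{18} \approx -19.944$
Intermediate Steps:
$z{\left(18 \right)} + k{\left(-6,22 \right)} = \frac{1}{18} - 20 = - \frac{359}{18}$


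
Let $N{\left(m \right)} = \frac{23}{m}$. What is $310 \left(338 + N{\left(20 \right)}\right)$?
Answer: $\frac{210273}{2} \approx 1.0514 \cdot 10^{5}$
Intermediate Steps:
$310 \left(338 + N{\left(20 \right)}\right) = 310 \left(338 + \frac{23}{20}\right) = 310 \cdot \frac{6783}{20} = \frac{210273}{2}$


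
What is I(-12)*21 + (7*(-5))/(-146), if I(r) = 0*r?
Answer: 35/146 ≈ 0.23973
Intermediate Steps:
I(r) = 0
I(-12)*21 + (7*(-5))/(-146) = 0*21 + (7*(-5))/(-146) = 0 - 35*(-1/146) = 0 + 35/146 = 35/146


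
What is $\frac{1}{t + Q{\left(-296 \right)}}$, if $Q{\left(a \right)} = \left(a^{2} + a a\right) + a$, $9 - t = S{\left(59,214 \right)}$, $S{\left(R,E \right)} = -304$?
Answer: $\frac{1}{175249} \approx 5.7062 \cdot 10^{-6}$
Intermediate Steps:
$t = 313$ ($t = 9 - -304 = 9 + 304 = 313$)
$Q{\left(a \right)} = a + 2 a^{2}$ ($Q{\left(a \right)} = \left(a^{2} + a^{2}\right) + a = 2 a^{2} + a = a + 2 a^{2}$)
$\frac{1}{t + Q{\left(-296 \right)}} = \frac{1}{313 - 296 \left(1 + 2 \left(-296\right)\right)} = \frac{1}{313 - 296 \left(1 - 592\right)} = \frac{1}{313 - -174936} = \frac{1}{313 + 174936} = \frac{1}{175249}$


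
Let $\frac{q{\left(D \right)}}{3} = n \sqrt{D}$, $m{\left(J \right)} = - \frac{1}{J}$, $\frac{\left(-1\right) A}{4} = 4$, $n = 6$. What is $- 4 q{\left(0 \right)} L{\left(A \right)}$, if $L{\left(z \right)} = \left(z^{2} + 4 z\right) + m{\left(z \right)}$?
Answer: $0$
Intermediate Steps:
$A = -16$ ($A = \left(-4\right) 4 = -16$)
$L{\left(z \right)} = z^{2} - \frac{1}{z} + 4 z$ ($L{\left(z \right)} = \left(z^{2} + 4 z\right) - \frac{1}{z} = z^{2} - \frac{1}{z} + 4 z$)
$q{\left(D \right)} = 18 \sqrt{D}$ ($q{\left(D \right)} = 3 \cdot 6 \sqrt{D} = 18 \sqrt{D}$)
$- 4 q{\left(0 \right)} L{\left(A \right)} = - 4 \cdot 18 \sqrt{0} \frac{-1 + \left(-16\right)^{2} \left(4 - 16\right)}{-16} = - 4 \cdot 18 \cdot 0 \left(- \frac{-1 + 256 \left(-12\right)}{16}\right) = \left(-4\right) 0 \left(- \frac{-1 - 3072}{16}\right) = 0 \left(\left(- \frac{1}{16}\right) \left(-3073\right)\right) = 0 \cdot \frac{3073}{16} = 0$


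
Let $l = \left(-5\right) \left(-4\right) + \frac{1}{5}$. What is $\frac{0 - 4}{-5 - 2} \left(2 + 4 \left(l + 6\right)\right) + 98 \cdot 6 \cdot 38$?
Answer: $\frac{784176}{35} \approx 22405.0$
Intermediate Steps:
$l = \frac{101}{5}$ ($l = 20 + \frac{1}{5} = \frac{101}{5} \approx 20.2$)
$\frac{0 - 4}{-5 - 2} \left(2 + 4 \left(l + 6\right)\right) + 98 \cdot 6 \cdot 38 = \frac{0 - 4}{-5 - 2} \left(2 + 4 \left(\frac{101}{5} + 6\right)\right) + 98 \cdot 6 \cdot 38 = - \frac{4}{-7} \left(2 + 4 \cdot \frac{131}{5}\right) + 98 \cdot 228 = \left(-4\right) \left(- \frac{1}{7}\right) \left(2 + \frac{524}{5}\right) + 22344 = \frac{4}{7} \cdot \frac{534}{5} + 22344 = \frac{2136}{35} + 22344 = \frac{784176}{35}$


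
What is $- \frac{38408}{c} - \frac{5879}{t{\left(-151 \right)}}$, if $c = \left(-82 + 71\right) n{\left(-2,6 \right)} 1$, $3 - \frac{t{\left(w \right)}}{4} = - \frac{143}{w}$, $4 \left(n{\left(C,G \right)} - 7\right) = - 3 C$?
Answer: $- \frac{70753483}{231880} \approx -305.13$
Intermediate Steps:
$n{\left(C,G \right)} = 7 - \frac{3 C}{4}$ ($n{\left(C,G \right)} = 7 + \frac{\left(-3\right) C}{4} = 7 - \frac{3 C}{4}$)
$t{\left(w \right)} = 12 + \frac{572}{w}$ ($t{\left(w \right)} = 12 - 4 \left(- \frac{143}{w}\right) = 12 + \frac{572}{w}$)
$c = - \frac{187}{2}$ ($c = \left(-82 + 71\right) \left(7 - - \frac{3}{2}\right) 1 = - 11 \left(7 + \frac{3}{2}\right) 1 = - 11 \cdot \frac{17}{2} \cdot 1 = \left(-11\right) \frac{17}{2} = - \frac{187}{2} \approx -93.5$)
$- \frac{38408}{c} - \frac{5879}{t{\left(-151 \right)}} = - \frac{38408}{- \frac{187}{2}} - \frac{5879}{12 + \frac{572}{-151}} = \left(-38408\right) \left(- \frac{2}{187}\right) - \frac{5879}{12 + 572 \left(- \frac{1}{151}\right)} = \frac{76816}{187} - \frac{5879}{12 - \frac{572}{151}} = \frac{76816}{187} - \frac{5879}{\frac{1240}{151}} = \frac{76816}{187} - \frac{887729}{1240} = - \frac{70753483}{231880}$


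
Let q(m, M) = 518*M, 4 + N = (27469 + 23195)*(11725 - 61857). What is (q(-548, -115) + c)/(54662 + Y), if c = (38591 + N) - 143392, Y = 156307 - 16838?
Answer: -2540052023/194131 ≈ -13084.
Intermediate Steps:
N = -2539887652 (N = -4 + (27469 + 23195)*(11725 - 61857) = -4 + 50664*(-50132) = -4 - 2539887648 = -2539887652)
Y = 139469
c = -2539992453 (c = (38591 - 2539887652) - 143392 = -2539849061 - 143392 = -2539992453)
(q(-548, -115) + c)/(54662 + Y) = (518*(-115) - 2539992453)/(54662 + 139469) = (-59570 - 2539992453)/194131 = -2540052023*1/194131 = -2540052023/194131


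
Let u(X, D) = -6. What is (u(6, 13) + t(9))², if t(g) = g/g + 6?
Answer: 1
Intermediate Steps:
t(g) = 7 (t(g) = 1 + 6 = 7)
(u(6, 13) + t(9))² = (-6 + 7)² = 1² = 1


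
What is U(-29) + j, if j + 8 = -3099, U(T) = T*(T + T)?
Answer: -1425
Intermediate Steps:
U(T) = 2*T**2 (U(T) = T*(2*T) = 2*T**2)
j = -3107 (j = -8 - 3099 = -3107)
U(-29) + j = 2*(-29)**2 - 3107 = 2*841 - 3107 = 1682 - 3107 = -1425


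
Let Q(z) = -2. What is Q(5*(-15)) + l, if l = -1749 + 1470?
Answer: -281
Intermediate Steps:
l = -279
Q(5*(-15)) + l = -2 - 279 = -281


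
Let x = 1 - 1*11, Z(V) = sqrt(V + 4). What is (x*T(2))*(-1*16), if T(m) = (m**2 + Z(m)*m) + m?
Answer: 960 + 320*sqrt(6) ≈ 1743.8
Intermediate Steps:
Z(V) = sqrt(4 + V)
T(m) = m + m**2 + m*sqrt(4 + m) (T(m) = (m**2 + sqrt(4 + m)*m) + m = (m**2 + m*sqrt(4 + m)) + m = m + m**2 + m*sqrt(4 + m))
x = -10 (x = 1 - 11 = -10)
(x*T(2))*(-1*16) = (-20*(1 + 2 + sqrt(4 + 2)))*(-1*16) = -20*(1 + 2 + sqrt(6))*(-16) = -20*(3 + sqrt(6))*(-16) = -10*(6 + 2*sqrt(6))*(-16) = (-60 - 20*sqrt(6))*(-16) = 960 + 320*sqrt(6)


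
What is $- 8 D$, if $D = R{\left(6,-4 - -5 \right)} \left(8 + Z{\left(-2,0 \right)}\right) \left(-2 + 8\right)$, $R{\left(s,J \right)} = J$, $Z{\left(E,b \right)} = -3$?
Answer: $-240$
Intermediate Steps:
$D = 30$ ($D = \left(-4 - -5\right) \left(8 - 3\right) \left(-2 + 8\right) = \left(-4 + 5\right) 5 \cdot 6 = 1 \cdot 30 = 30$)
$- 8 D = \left(-8\right) 30 = -240$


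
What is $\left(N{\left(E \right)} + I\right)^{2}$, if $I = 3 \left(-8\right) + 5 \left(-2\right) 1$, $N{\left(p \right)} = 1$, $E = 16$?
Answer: $1089$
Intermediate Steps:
$I = -34$ ($I = -24 - 10 = -34$)
$\left(N{\left(E \right)} + I\right)^{2} = \left(1 - 34\right)^{2} = \left(-33\right)^{2} = 1089$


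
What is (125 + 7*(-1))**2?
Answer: 13924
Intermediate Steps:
(125 + 7*(-1))**2 = (125 - 7)**2 = 118**2 = 13924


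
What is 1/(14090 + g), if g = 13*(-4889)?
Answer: -1/49467 ≈ -2.0215e-5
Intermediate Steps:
g = -63557
1/(14090 + g) = 1/(14090 - 63557) = 1/(-49467) = -1/49467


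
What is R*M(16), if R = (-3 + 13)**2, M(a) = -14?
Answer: -1400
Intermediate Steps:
R = 100 (R = 10**2 = 100)
R*M(16) = 100*(-14) = -1400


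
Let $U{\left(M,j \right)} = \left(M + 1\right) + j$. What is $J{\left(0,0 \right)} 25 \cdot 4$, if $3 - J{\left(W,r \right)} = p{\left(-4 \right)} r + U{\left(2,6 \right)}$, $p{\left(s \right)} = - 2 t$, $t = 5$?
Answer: $-600$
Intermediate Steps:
$U{\left(M,j \right)} = 1 + M + j$ ($U{\left(M,j \right)} = \left(1 + M\right) + j = 1 + M + j$)
$p{\left(s \right)} = -10$ ($p{\left(s \right)} = \left(-2\right) 5 = -10$)
$J{\left(W,r \right)} = -6 + 10 r$ ($J{\left(W,r \right)} = 3 - \left(- 10 r + \left(1 + 2 + 6\right)\right) = 3 - \left(- 10 r + 9\right) = 3 - \left(9 - 10 r\right) = 3 + \left(-9 + 10 r\right) = -6 + 10 r$)
$J{\left(0,0 \right)} 25 \cdot 4 = \left(-6 + 10 \cdot 0\right) 25 \cdot 4 = \left(-6 + 0\right) 25 \cdot 4 = \left(-6\right) 25 \cdot 4 = \left(-150\right) 4 = -600$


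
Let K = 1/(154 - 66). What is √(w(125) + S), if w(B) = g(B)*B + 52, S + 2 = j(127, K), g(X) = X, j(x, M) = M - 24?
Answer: √30300358/44 ≈ 125.10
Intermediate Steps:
K = 1/88 ≈ 0.011364
j(x, M) = -24 + M
S = -2287/88 (S = -2 + (-24 + 1/88) = -2 - 2111/88 = -2287/88 ≈ -25.989)
w(B) = 52 + B² (w(B) = B*B + 52 = B² + 52 = 52 + B²)
√(w(125) + S) = √((52 + 125²) - 2287/88) = √((52 + 15625) - 2287/88) = √(15677 - 2287/88) = √(1377289/88) = √30300358/44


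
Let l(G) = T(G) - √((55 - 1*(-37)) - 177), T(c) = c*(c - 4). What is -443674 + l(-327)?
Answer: -335437 - I*√85 ≈ -3.3544e+5 - 9.2195*I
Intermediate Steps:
T(c) = c*(-4 + c)
l(G) = G*(-4 + G) - I*√85 (l(G) = G*(-4 + G) - √((55 - 1*(-37)) - 177) = G*(-4 + G) - √((55 + 37) - 177) = G*(-4 + G) - √(92 - 177) = G*(-4 + G) - √(-85) = G*(-4 + G) - I*√85)
-443674 + l(-327) = -443674 + (-327*(-4 - 327) - I*√85) = -443674 + (-327*(-331) - I*√85) = -443674 + (108237 - I*√85) = -335437 - I*√85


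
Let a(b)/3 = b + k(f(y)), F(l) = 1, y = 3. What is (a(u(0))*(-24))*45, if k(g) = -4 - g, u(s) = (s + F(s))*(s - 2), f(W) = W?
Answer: 29160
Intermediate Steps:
u(s) = (1 + s)*(-2 + s) (u(s) = (s + 1)*(s - 2) = (1 + s)*(-2 + s))
a(b) = -21 + 3*b (a(b) = 3*(b + (-4 - 1*3)) = 3*(b + (-4 - 3)) = 3*(b - 7) = 3*(-7 + b) = -21 + 3*b)
(a(u(0))*(-24))*45 = ((-21 + 3*(-2 + 0**2 - 1*0))*(-24))*45 = ((-21 + 3*(-2 + 0 + 0))*(-24))*45 = ((-21 + 3*(-2))*(-24))*45 = ((-21 - 6)*(-24))*45 = -27*(-24)*45 = 648*45 = 29160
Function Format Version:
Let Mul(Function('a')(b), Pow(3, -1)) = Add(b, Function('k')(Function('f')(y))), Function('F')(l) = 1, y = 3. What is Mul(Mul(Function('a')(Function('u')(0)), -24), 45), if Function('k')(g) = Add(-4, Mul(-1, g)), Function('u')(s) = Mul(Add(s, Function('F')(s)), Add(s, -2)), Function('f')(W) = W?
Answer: 29160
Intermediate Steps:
Function('u')(s) = Mul(Add(1, s), Add(-2, s)) (Function('u')(s) = Mul(Add(s, 1), Add(s, -2)) = Mul(Add(1, s), Add(-2, s)))
Function('a')(b) = Add(-21, Mul(3, b)) (Function('a')(b) = Mul(3, Add(b, Add(-4, Mul(-1, 3)))) = Mul(3, Add(b, Add(-4, -3))) = Mul(3, Add(b, -7)) = Mul(3, Add(-7, b)) = Add(-21, Mul(3, b)))
Mul(Mul(Function('a')(Function('u')(0)), -24), 45) = Mul(Mul(Add(-21, Mul(3, Add(-2, Pow(0, 2), Mul(-1, 0)))), -24), 45) = Mul(Mul(Add(-21, Mul(3, Add(-2, 0, 0))), -24), 45) = Mul(Mul(Add(-21, Mul(3, -2)), -24), 45) = Mul(Mul(Add(-21, -6), -24), 45) = Mul(Mul(-27, -24), 45) = Mul(648, 45) = 29160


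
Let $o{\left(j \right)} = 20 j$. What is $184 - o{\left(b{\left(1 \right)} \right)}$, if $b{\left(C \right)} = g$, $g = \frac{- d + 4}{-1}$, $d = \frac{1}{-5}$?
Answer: $268$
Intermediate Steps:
$d = - \frac{1}{5} \approx -0.2$
$g = - \frac{21}{5}$ ($g = \frac{\left(-1\right) \left(- \frac{1}{5}\right) + 4}{-1} = \left(\frac{1}{5} + 4\right) \left(-1\right) = \frac{21}{5} \left(-1\right) = - \frac{21}{5} \approx -4.2$)
$b{\left(C \right)} = - \frac{21}{5}$
$184 - o{\left(b{\left(1 \right)} \right)} = 184 - 20 \left(- \frac{21}{5}\right) = 184 - -84 = 184 + 84 = 268$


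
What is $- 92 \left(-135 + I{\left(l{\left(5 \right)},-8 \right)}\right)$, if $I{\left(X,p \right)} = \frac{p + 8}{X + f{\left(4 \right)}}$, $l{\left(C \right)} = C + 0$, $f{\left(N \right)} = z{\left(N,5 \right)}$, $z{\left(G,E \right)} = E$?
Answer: $12420$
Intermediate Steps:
$f{\left(N \right)} = 5$
$l{\left(C \right)} = C$
$I{\left(X,p \right)} = \frac{8 + p}{5 + X}$ ($I{\left(X,p \right)} = \frac{p + 8}{X + 5} = \frac{8 + p}{5 + X}$)
$- 92 \left(-135 + I{\left(l{\left(5 \right)},-8 \right)}\right) = - 92 \left(-135 + \frac{8 - 8}{5 + 5}\right) = - 92 \left(-135 + \frac{1}{10} \cdot 0\right) = - 92 \left(-135 + 0\right) = \left(-92\right) \left(-135\right) = 12420$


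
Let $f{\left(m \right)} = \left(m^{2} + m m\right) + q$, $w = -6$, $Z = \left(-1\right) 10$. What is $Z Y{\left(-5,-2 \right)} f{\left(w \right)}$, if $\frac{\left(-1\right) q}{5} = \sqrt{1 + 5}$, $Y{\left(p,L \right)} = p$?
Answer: $3600 - 250 \sqrt{6} \approx 2987.6$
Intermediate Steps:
$Z = -10$
$q = - 5 \sqrt{6}$ ($q = - 5 \sqrt{1 + 5} = - 5 \sqrt{6} \approx -12.247$)
$f{\left(m \right)} = - 5 \sqrt{6} + 2 m^{2}$ ($f{\left(m \right)} = \left(m^{2} + m m\right) - 5 \sqrt{6} = \left(m^{2} + m^{2}\right) - 5 \sqrt{6} = 2 m^{2} - 5 \sqrt{6} = - 5 \sqrt{6} + 2 m^{2}$)
$Z Y{\left(-5,-2 \right)} f{\left(w \right)} = \left(-10\right) \left(-5\right) \left(- 5 \sqrt{6} + 2 \left(-6\right)^{2}\right) = 50 \left(- 5 \sqrt{6} + 2 \cdot 36\right) = 50 \left(- 5 \sqrt{6} + 72\right) = 50 \left(72 - 5 \sqrt{6}\right) = 3600 - 250 \sqrt{6}$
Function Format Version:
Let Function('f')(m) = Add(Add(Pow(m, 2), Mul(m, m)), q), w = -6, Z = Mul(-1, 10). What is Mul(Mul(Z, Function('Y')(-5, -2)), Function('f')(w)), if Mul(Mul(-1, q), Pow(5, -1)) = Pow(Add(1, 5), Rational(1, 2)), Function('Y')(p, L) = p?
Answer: Add(3600, Mul(-250, Pow(6, Rational(1, 2)))) ≈ 2987.6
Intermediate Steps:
Z = -10
q = Mul(-5, Pow(6, Rational(1, 2))) (q = Mul(-5, Pow(Add(1, 5), Rational(1, 2))) = Mul(-5, Pow(6, Rational(1, 2))) ≈ -12.247)
Function('f')(m) = Add(Mul(-5, Pow(6, Rational(1, 2))), Mul(2, Pow(m, 2))) (Function('f')(m) = Add(Add(Pow(m, 2), Mul(m, m)), Mul(-5, Pow(6, Rational(1, 2)))) = Add(Add(Pow(m, 2), Pow(m, 2)), Mul(-5, Pow(6, Rational(1, 2)))) = Add(Mul(2, Pow(m, 2)), Mul(-5, Pow(6, Rational(1, 2)))) = Add(Mul(-5, Pow(6, Rational(1, 2))), Mul(2, Pow(m, 2))))
Mul(Mul(Z, Function('Y')(-5, -2)), Function('f')(w)) = Mul(Mul(-10, -5), Add(Mul(-5, Pow(6, Rational(1, 2))), Mul(2, Pow(-6, 2)))) = Mul(50, Add(Mul(-5, Pow(6, Rational(1, 2))), Mul(2, 36))) = Mul(50, Add(Mul(-5, Pow(6, Rational(1, 2))), 72)) = Mul(50, Add(72, Mul(-5, Pow(6, Rational(1, 2))))) = Add(3600, Mul(-250, Pow(6, Rational(1, 2))))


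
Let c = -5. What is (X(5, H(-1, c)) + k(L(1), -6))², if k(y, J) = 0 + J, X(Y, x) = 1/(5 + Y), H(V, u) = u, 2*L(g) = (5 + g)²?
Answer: 3481/100 ≈ 34.810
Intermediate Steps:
L(g) = (5 + g)²/2
k(y, J) = J
(X(5, H(-1, c)) + k(L(1), -6))² = (1/(5 + 5) - 6)² = (1/10 - 6)² = (⅒ - 6)² = (-59/10)² = 3481/100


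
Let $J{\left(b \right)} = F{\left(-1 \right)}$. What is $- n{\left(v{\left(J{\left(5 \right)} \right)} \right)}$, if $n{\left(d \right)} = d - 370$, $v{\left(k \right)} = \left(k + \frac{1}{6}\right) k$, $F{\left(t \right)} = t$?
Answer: $\frac{2215}{6} \approx 369.17$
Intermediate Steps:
$J{\left(b \right)} = -1$
$v{\left(k \right)} = k \left(\frac{1}{6} + k\right)$ ($v{\left(k \right)} = \left(k + \frac{1}{6}\right) k = \left(\frac{1}{6} + k\right) k = k \left(\frac{1}{6} + k\right)$)
$n{\left(d \right)} = -370 + d$
$- n{\left(v{\left(J{\left(5 \right)} \right)} \right)} = - (-370 - \left(\frac{1}{6} - 1\right)) = - (-370 - - \frac{5}{6}) = - (-370 + \frac{5}{6}) = \left(-1\right) \left(- \frac{2215}{6}\right) = \frac{2215}{6}$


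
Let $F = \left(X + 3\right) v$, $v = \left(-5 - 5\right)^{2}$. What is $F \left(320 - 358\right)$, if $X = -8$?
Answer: $19000$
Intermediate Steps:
$v = 100$ ($v = \left(-10\right)^{2} = 100$)
$F = -500$ ($F = \left(-8 + 3\right) 100 = \left(-5\right) 100 = -500$)
$F \left(320 - 358\right) = - 500 \left(320 - 358\right) = \left(-500\right) \left(-38\right) = 19000$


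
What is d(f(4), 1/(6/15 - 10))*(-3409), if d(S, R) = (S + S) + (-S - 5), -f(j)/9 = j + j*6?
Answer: 876113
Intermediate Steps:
f(j) = -63*j (f(j) = -9*(j + j*6) = -9*(j + 6*j) = -63*j)
d(S, R) = -5 + S (d(S, R) = 2*S + (-5 - S) = -5 + S)
d(f(4), 1/(6/15 - 10))*(-3409) = (-5 - 63*4)*(-3409) = (-5 - 252)*(-3409) = -257*(-3409) = 876113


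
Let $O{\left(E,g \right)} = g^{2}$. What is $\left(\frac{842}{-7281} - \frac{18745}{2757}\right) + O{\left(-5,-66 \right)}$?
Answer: $\frac{29100769171}{6691239} \approx 4349.1$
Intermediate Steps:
$\left(\frac{842}{-7281} - \frac{18745}{2757}\right) + O{\left(-5,-66 \right)} = \left(\frac{842}{-7281} - \frac{18745}{2757}\right) + \left(-66\right)^{2} = \left(842 \left(- \frac{1}{7281}\right) - \frac{18745}{2757}\right) + 4356 = \left(- \frac{842}{7281} - \frac{18745}{2757}\right) + 4356 = - \frac{46267913}{6691239} + 4356 = \frac{29100769171}{6691239}$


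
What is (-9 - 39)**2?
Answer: 2304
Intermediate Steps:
(-9 - 39)**2 = (-48)**2 = 2304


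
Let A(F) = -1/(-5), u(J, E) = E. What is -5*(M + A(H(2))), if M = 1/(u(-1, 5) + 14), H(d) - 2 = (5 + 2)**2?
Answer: -24/19 ≈ -1.2632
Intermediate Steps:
H(d) = 51 (H(d) = 2 + (5 + 2)**2 = 2 + 7**2 = 2 + 49 = 51)
A(F) = 1/5 (A(F) = -1*(-1/5) = 1/5)
M = 1/19 (M = 1/(5 + 14) = 1/19 ≈ 0.052632)
-5*(M + A(H(2))) = -5*(1/19 + 1/5) = -5*24/95 = -24/19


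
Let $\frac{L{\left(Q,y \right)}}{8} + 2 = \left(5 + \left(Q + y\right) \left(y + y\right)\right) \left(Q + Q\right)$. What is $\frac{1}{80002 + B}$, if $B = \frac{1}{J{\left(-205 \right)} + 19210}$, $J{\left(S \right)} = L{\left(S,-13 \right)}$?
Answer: $\frac{18588246}{1487096856491} \approx 1.25 \cdot 10^{-5}$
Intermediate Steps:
$L{\left(Q,y \right)} = -16 + 16 Q \left(5 + 2 y \left(Q + y\right)\right)$ ($L{\left(Q,y \right)} = -16 + 8 \left(5 + \left(Q + y\right) \left(y + y\right)\right) \left(Q + Q\right) = -16 + 8 \left(5 + \left(Q + y\right) 2 y\right) 2 Q = -16 + 8 \left(5 + 2 y \left(Q + y\right)\right) 2 Q = -16 + 8 \cdot 2 Q \left(5 + 2 y \left(Q + y\right)\right) = -16 + 16 Q \left(5 + 2 y \left(Q + y\right)\right)$)
$J{\left(S \right)} = -16 - 416 S^{2} + 5488 S$ ($J{\left(S \right)} = -16 + 80 S + 32 S \left(-13\right)^{2} + 32 \left(-13\right) S^{2} = -16 + 80 S + 32 S 169 - 416 S^{2} = -16 + 80 S + 5408 S - 416 S^{2} = -16 - 416 S^{2} + 5488 S$)
$B = - \frac{1}{18588246}$ ($B = \frac{1}{\left(-16 - 416 \left(-205\right)^{2} + 5488 \left(-205\right)\right) + 19210} = \frac{1}{\left(-16 - 17482400 - 1125040\right) + 19210} = \frac{1}{-18607456 + 19210} = \frac{1}{-18588246} = - \frac{1}{18588246} \approx -5.3797 \cdot 10^{-8}$)
$\frac{1}{80002 + B} = \frac{1}{80002 - \frac{1}{18588246}} = \frac{1}{\frac{1487096856491}{18588246}} = \frac{18588246}{1487096856491}$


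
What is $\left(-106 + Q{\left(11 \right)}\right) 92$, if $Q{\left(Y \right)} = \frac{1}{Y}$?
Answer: $- \frac{107180}{11} \approx -9743.6$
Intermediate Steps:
$\left(-106 + Q{\left(11 \right)}\right) 92 = \left(-106 + \frac{1}{11}\right) 92 = \left(- \frac{1165}{11}\right) 92 = - \frac{107180}{11}$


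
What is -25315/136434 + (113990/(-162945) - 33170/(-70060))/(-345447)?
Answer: -5367302250068810/28926924685574481 ≈ -0.18555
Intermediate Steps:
-25315/136434 + (113990/(-162945) - 33170/(-70060))/(-345447) = -25315*1/136434 + (113990*(-1/162945) - 33170*(-1/70060))*(-1/345447) = -25315/136434 + (-22798/32589 + 107/226)*(-1/345447) = -25315/136434 - 1665325/7365114*(-1/345447) = -25315/136434 + 1665325/2544256535958 = -5367302250068810/28926924685574481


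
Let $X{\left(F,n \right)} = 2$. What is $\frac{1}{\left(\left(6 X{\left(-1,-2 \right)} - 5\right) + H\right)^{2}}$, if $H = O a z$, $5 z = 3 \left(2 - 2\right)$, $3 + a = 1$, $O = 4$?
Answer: $\frac{1}{49} \approx 0.020408$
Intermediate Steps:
$a = -2$ ($a = -3 + 1 = -2$)
$z = 0$ ($z = \frac{3 \left(2 - 2\right)}{5} = \frac{3 \cdot 0}{5} = \frac{1}{5} \cdot 0 = 0$)
$H = 0$ ($H = 4 \left(-2\right) 0 = \left(-8\right) 0 = 0$)
$\frac{1}{\left(\left(6 X{\left(-1,-2 \right)} - 5\right) + H\right)^{2}} = \frac{1}{\left(\left(6 \cdot 2 - 5\right) + 0\right)^{2}} = \frac{1}{\left(\left(12 - 5\right) + 0\right)^{2}} = \frac{1}{\left(7 + 0\right)^{2}} = \frac{1}{7^{2}} = \frac{1}{49}$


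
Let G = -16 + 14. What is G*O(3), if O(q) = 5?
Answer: -10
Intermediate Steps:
G = -2
G*O(3) = -2*5 = -10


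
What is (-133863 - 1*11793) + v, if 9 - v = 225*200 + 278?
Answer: -190925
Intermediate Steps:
v = -45269 (v = 9 - (225*200 + 278) = 9 - (45000 + 278) = 9 - 1*45278 = 9 - 45278 = -45269)
(-133863 - 1*11793) + v = (-133863 - 1*11793) - 45269 = (-133863 - 11793) - 45269 = -145656 - 45269 = -190925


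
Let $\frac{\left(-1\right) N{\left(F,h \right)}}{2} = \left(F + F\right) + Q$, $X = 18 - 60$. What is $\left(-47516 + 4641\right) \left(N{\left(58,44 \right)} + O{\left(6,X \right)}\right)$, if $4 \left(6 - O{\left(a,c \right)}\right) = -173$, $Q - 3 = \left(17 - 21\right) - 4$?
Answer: $\frac{29626625}{4} \approx 7.4067 \cdot 10^{6}$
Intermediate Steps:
$X = -42$
$Q = -5$ ($Q = 3 + \left(\left(17 - 21\right) - 4\right) = 3 - 8 = -5$)
$O{\left(a,c \right)} = \frac{197}{4}$ ($O{\left(a,c \right)} = 6 - - \frac{173}{4} = 6 + \frac{173}{4} = \frac{197}{4}$)
$N{\left(F,h \right)} = 10 - 4 F$ ($N{\left(F,h \right)} = - 2 \left(\left(F + F\right) - 5\right) = - 2 \left(2 F - 5\right) = - 2 \left(-5 + 2 F\right) = 10 - 4 F$)
$\left(-47516 + 4641\right) \left(N{\left(58,44 \right)} + O{\left(6,X \right)}\right) = \left(-47516 + 4641\right) \left(\left(10 - 232\right) + \frac{197}{4}\right) = - 42875 \left(\left(10 - 232\right) + \frac{197}{4}\right) = - 42875 \left(-222 + \frac{197}{4}\right) = \left(-42875\right) \left(- \frac{691}{4}\right) = \frac{29626625}{4}$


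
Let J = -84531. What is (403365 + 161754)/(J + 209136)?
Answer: 62791/13845 ≈ 4.5353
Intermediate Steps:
(403365 + 161754)/(J + 209136) = (403365 + 161754)/(-84531 + 209136) = 565119/124605 = 565119*(1/124605) = 62791/13845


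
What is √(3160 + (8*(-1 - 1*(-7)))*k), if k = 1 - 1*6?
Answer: 2*√730 ≈ 54.037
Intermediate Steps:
k = -5 (k = 1 - 6 = -5)
√(3160 + (8*(-1 - 1*(-7)))*k) = √(3160 + (8*(-1 - 1*(-7)))*(-5)) = √(3160 + (8*(-1 + 7))*(-5)) = √(3160 + (8*6)*(-5)) = √(3160 + 48*(-5)) = √(3160 - 240) = √2920 = 2*√730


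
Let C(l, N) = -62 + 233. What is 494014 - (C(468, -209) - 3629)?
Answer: 497472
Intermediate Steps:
C(l, N) = 171
494014 - (C(468, -209) - 3629) = 494014 - (171 - 3629) = 494014 - 1*(-3458) = 494014 + 3458 = 497472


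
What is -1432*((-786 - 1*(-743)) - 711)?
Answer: 1079728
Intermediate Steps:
-1432*((-786 - 1*(-743)) - 711) = -1432*((-786 + 743) - 711) = -1432*(-43 - 711) = -1432*(-754) = 1079728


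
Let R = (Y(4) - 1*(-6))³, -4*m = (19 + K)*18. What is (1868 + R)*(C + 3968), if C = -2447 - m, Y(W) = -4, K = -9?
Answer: 2937816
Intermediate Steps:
m = -45 (m = -(19 - 9)*18/4 = -5*18/2 = -¼*180 = -45)
R = 8 (R = (-4 - 1*(-6))³ = (-4 + 6)³ = 2³ = 8)
C = -2402 (C = -2447 - 1*(-45) = -2447 + 45 = -2402)
(1868 + R)*(C + 3968) = (1868 + 8)*(-2402 + 3968) = 1876*1566 = 2937816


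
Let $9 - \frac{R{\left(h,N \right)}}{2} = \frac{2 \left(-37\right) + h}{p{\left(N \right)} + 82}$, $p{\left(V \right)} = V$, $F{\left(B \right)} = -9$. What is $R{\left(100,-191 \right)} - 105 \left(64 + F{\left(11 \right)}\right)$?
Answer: $- \frac{627461}{109} \approx -5756.5$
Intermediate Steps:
$R{\left(h,N \right)} = 18 - \frac{2 \left(-74 + h\right)}{82 + N}$ ($R{\left(h,N \right)} = 18 - 2 \frac{2 \left(-37\right) + h}{N + 82} = 18 - 2 \frac{-74 + h}{82 + N} = 18 - \frac{2 \left(-74 + h\right)}{82 + N}$)
$R{\left(100,-191 \right)} - 105 \left(64 + F{\left(11 \right)}\right) = \frac{2 \left(812 - 100 + 9 \left(-191\right)\right)}{82 - 191} - 105 \left(64 - 9\right) = \frac{2 \left(812 - 100 - 1719\right)}{-109} - 5775 = 2 \left(- \frac{1}{109}\right) \left(-1007\right) - 5775 = \frac{2014}{109} - 5775 = - \frac{627461}{109}$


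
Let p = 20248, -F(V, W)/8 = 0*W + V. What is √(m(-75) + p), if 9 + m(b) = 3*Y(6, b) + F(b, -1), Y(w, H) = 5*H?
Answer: √19714 ≈ 140.41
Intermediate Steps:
F(V, W) = -8*V (F(V, W) = -8*(0*W + V) = -8*(0 + V) = -8*V)
m(b) = -9 + 7*b (m(b) = -9 + (3*(5*b) - 8*b) = -9 + (15*b - 8*b) = -9 + 7*b)
√(m(-75) + p) = √((-9 + 7*(-75)) + 20248) = √((-9 - 525) + 20248) = √(-534 + 20248) = √19714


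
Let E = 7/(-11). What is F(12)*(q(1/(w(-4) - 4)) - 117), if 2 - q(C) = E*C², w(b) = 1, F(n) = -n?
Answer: 45512/33 ≈ 1379.2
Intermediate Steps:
E = -7/11 (E = 7*(-1/11) = -7/11 ≈ -0.63636)
q(C) = 2 + 7*C²/11 (q(C) = 2 - (-7)*C²/11 = 2 + 7*C²/11)
F(12)*(q(1/(w(-4) - 4)) - 117) = (-1*12)*((2 + 7*(1/(1 - 4))²/11) - 117) = -12*((2 + 7*(1/(-3))²/11) - 117) = -12*((2 + 7*(-⅓)²/11) - 117) = -12*((2 + (7/11)*(⅑)) - 117) = -12*((2 + 7/99) - 117) = -12*(205/99 - 117) = -12*(-11378/99) = 45512/33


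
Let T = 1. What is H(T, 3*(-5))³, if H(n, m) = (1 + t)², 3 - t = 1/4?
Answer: 11390625/4096 ≈ 2780.9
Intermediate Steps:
t = 11/4 (t = 3 - 1/4 = 3 - 1*¼ = 3 - ¼ = 11/4 ≈ 2.7500)
H(n, m) = 225/16 (H(n, m) = (1 + 11/4)² = (15/4)² = 225/16)
H(T, 3*(-5))³ = (225/16)³ = 11390625/4096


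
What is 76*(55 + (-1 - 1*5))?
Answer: 3724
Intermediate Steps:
76*(55 + (-1 - 1*5)) = 76*(55 + (-1 - 5)) = 76*(55 - 6) = 76*49 = 3724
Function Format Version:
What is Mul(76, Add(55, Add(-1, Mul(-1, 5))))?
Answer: 3724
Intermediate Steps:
Mul(76, Add(55, Add(-1, Mul(-1, 5)))) = Mul(76, Add(55, Add(-1, -5))) = Mul(76, Add(55, -6)) = Mul(76, 49) = 3724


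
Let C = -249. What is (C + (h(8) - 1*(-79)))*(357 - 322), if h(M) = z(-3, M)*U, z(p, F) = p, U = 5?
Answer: -6475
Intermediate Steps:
h(M) = -15 (h(M) = -3*5 = -15)
(C + (h(8) - 1*(-79)))*(357 - 322) = (-249 + (-15 - 1*(-79)))*(357 - 322) = (-249 + (-15 + 79))*35 = (-249 + 64)*35 = -185*35 = -6475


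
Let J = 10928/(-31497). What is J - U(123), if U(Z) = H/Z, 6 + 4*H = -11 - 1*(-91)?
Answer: -1284559/2582754 ≈ -0.49736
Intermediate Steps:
H = 37/2 (H = -3/2 + (-11 - 1*(-91))/4 = -3/2 + (-11 + 91)/4 = -3/2 + (¼)*80 = -3/2 + 20 = 37/2 ≈ 18.500)
J = -10928/31497 (J = 10928*(-1/31497) = -10928/31497 ≈ -0.34695)
U(Z) = 37/(2*Z)
J - U(123) = -10928/31497 - 37/(2*123) = -10928/31497 - 1*37/246 = -10928/31497 - 37/246 = -1284559/2582754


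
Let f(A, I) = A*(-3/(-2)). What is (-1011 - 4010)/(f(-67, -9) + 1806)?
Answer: -10042/3411 ≈ -2.9440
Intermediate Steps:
f(A, I) = 3*A/2 (f(A, I) = A*(-3*(-1/2)) = A*(3/2) = 3*A/2)
(-1011 - 4010)/(f(-67, -9) + 1806) = (-1011 - 4010)/((3/2)*(-67) + 1806) = -5021/(-201/2 + 1806) = -5021/3411/2 = -5021*2/3411 = -10042/3411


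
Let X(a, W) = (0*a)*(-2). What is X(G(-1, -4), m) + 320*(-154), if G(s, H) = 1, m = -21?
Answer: -49280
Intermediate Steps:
X(a, W) = 0 (X(a, W) = 0*(-2) = 0)
X(G(-1, -4), m) + 320*(-154) = 0 + 320*(-154) = 0 - 49280 = -49280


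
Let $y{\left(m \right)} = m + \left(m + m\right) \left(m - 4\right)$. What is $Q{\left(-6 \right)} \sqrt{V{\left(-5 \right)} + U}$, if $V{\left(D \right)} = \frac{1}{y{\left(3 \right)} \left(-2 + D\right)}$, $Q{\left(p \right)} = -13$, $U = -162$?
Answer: $- \frac{13 i \sqrt{71421}}{21} \approx - 165.44 i$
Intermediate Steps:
$y{\left(m \right)} = m + 2 m \left(-4 + m\right)$
$V{\left(D \right)} = \frac{1}{6 - 3 D}$ ($V{\left(D \right)} = \frac{1}{3 \left(-7 + 2 \cdot 3\right) \left(-2 + D\right)} = \frac{1}{3 \left(-7 + 6\right) \left(-2 + D\right)} = \frac{1}{3 \left(-1\right) \left(-2 + D\right)} = \frac{1}{\left(-3\right) \left(-2 + D\right)} = \frac{1}{6 - 3 D}$)
$Q{\left(-6 \right)} \sqrt{V{\left(-5 \right)} + U} = - 13 \sqrt{- \frac{1}{-6 + 3 \left(-5\right)} - 162} = - 13 \sqrt{- \frac{1}{-6 - 15} - 162} = - 13 \sqrt{- \frac{1}{-21} - 162} = - 13 \sqrt{\left(-1\right) \left(- \frac{1}{21}\right) - 162} = - 13 \sqrt{\frac{1}{21} - 162} = - 13 \sqrt{- \frac{3401}{21}} = - 13 \frac{i \sqrt{71421}}{21} = - \frac{13 i \sqrt{71421}}{21}$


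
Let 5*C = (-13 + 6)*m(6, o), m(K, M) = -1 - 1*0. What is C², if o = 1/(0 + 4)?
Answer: 49/25 ≈ 1.9600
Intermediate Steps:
o = ¼ (o = 1/4 = ¼ ≈ 0.25000)
m(K, M) = -1 (m(K, M) = -1 + 0 = -1)
C = 7/5 (C = ((-13 + 6)*(-1))/5 = (-7*(-1))/5 = (⅕)*7 = 7/5 ≈ 1.4000)
C² = (7/5)² = 49/25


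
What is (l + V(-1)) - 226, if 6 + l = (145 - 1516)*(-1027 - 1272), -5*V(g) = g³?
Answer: 15758486/5 ≈ 3.1517e+6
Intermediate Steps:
V(g) = -g³/5
l = 3151923 (l = -6 + (145 - 1516)*(-1027 - 1272) = -6 - 1371*(-2299) = -6 + 3151929 = 3151923)
(l + V(-1)) - 226 = (3151923 - ⅕*(-1)³) - 226 = (3151923 - ⅕*(-1)) - 226 = (3151923 + ⅕) - 226 = 15759616/5 - 226 = 15758486/5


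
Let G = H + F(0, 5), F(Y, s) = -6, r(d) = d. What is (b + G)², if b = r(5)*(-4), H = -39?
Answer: 4225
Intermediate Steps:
b = -20 (b = 5*(-4) = -20)
G = -45 (G = -39 - 6 = -45)
(b + G)² = (-20 - 45)² = (-65)² = 4225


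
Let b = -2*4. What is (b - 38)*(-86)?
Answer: 3956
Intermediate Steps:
b = -8
(b - 38)*(-86) = (-8 - 38)*(-86) = -46*(-86) = 3956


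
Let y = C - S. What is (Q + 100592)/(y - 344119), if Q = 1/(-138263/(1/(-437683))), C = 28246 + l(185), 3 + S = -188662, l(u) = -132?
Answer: -6087361558760369/7706026531856860 ≈ -0.78995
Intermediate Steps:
S = -188665 (S = -3 - 188662 = -188665)
C = 28114 (C = 28246 - 132 = 28114)
y = 216779 (y = 28114 - 1*(-188665) = 28114 + 188665 = 216779)
Q = 1/60515364629 (Q = 1/(-138263/(-1/437683)) = 1/(-138263*(-437683)) = 1/60515364629 ≈ 1.6525e-11)
(Q + 100592)/(y - 344119) = (1/60515364629 + 100592)/(216779 - 344119) = (6087361558760369/60515364629)/(-127340) = (6087361558760369/60515364629)*(-1/127340) = -6087361558760369/7706026531856860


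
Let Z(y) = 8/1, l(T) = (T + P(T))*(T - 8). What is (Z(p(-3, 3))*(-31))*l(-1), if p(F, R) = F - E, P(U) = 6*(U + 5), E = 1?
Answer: 51336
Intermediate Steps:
P(U) = 30 + 6*U (P(U) = 6*(5 + U) = 30 + 6*U)
p(F, R) = -1 + F (p(F, R) = F - 1*1 = F - 1 = -1 + F)
l(T) = (-8 + T)*(30 + 7*T) (l(T) = (T + (30 + 6*T))*(T - 8) = (30 + 7*T)*(-8 + T) = (-8 + T)*(30 + 7*T))
Z(y) = 8 (Z(y) = 8*1 = 8)
(Z(p(-3, 3))*(-31))*l(-1) = (8*(-31))*(-240 - 26*(-1) + 7*(-1)**2) = -248*(-240 + 26 + 7*1) = -248*(-240 + 26 + 7) = -248*(-207) = 51336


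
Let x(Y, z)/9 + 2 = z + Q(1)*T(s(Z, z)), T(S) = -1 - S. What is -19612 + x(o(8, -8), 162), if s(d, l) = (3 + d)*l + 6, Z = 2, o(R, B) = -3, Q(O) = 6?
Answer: -62290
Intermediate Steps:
s(d, l) = 6 + l*(3 + d) (s(d, l) = l*(3 + d) + 6 = 6 + l*(3 + d))
x(Y, z) = -396 - 261*z (x(Y, z) = -18 + 9*(z + 6*(-1 - (6 + 3*z + 2*z))) = -18 + 9*(z + 6*(-1 - (6 + 5*z))) = -18 + 9*(z + 6*(-1 + (-6 - 5*z))) = -18 + 9*(z + 6*(-7 - 5*z)) = -18 + 9*(z + (-42 - 30*z)) = -18 + 9*(-42 - 29*z) = -18 + (-378 - 261*z) = -396 - 261*z)
-19612 + x(o(8, -8), 162) = -19612 + (-396 - 261*162) = -19612 + (-396 - 42282) = -19612 - 42678 = -62290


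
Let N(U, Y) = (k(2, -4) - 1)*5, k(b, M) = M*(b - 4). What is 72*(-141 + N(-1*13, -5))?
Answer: -7632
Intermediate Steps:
k(b, M) = M*(-4 + b)
N(U, Y) = 35 (N(U, Y) = (-4*(-4 + 2) - 1)*5 = (-4*(-2) - 1)*5 = (8 - 1)*5 = 7*5 = 35)
72*(-141 + N(-1*13, -5)) = 72*(-141 + 35) = 72*(-106) = -7632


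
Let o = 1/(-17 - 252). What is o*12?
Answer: -12/269 ≈ -0.044610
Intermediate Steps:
o = -1/269 (o = 1/(-269) = -1/269 ≈ -0.0037175)
o*12 = -1/269*12 = -12/269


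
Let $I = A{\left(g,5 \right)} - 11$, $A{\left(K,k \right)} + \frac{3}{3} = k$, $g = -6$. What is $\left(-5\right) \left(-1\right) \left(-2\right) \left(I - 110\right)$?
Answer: $1170$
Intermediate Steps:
$A{\left(K,k \right)} = -1 + k$
$I = -7$ ($I = \left(-1 + 5\right) - 11 = 4 - 11 = -7$)
$\left(-5\right) \left(-1\right) \left(-2\right) \left(I - 110\right) = \left(-5\right) \left(-1\right) \left(-2\right) \left(-7 - 110\right) = 5 \left(-2\right) \left(-117\right) = \left(-10\right) \left(-117\right) = 1170$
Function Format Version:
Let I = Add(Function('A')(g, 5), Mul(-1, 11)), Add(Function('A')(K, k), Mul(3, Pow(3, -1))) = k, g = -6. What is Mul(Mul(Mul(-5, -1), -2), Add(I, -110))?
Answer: 1170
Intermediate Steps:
Function('A')(K, k) = Add(-1, k)
I = -7 (I = Add(Add(-1, 5), Mul(-1, 11)) = Add(4, -11) = -7)
Mul(Mul(Mul(-5, -1), -2), Add(I, -110)) = Mul(Mul(Mul(-5, -1), -2), Add(-7, -110)) = Mul(Mul(5, -2), -117) = Mul(-10, -117) = 1170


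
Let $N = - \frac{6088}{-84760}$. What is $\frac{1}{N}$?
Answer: $\frac{10595}{761} \approx 13.922$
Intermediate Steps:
$N = \frac{761}{10595}$ ($N = \left(-6088\right) \left(- \frac{1}{84760}\right) = \frac{761}{10595} \approx 0.071826$)
$\frac{1}{N} = \frac{1}{\frac{761}{10595}} = \frac{10595}{761}$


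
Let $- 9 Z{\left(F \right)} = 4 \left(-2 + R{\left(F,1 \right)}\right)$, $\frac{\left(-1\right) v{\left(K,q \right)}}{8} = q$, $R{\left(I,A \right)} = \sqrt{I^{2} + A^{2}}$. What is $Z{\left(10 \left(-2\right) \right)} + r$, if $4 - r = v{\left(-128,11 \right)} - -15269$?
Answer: $- \frac{136585}{9} - \frac{4 \sqrt{401}}{9} \approx -15185.0$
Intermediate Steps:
$R{\left(I,A \right)} = \sqrt{A^{2} + I^{2}}$
$v{\left(K,q \right)} = - 8 q$
$Z{\left(F \right)} = \frac{8}{9} - \frac{4 \sqrt{1 + F^{2}}}{9}$ ($Z{\left(F \right)} = - \frac{4 \left(-2 + \sqrt{1^{2} + F^{2}}\right)}{9} = - \frac{4 \left(-2 + \sqrt{1 + F^{2}}\right)}{9} = - \frac{-8 + 4 \sqrt{1 + F^{2}}}{9} = \frac{8}{9} - \frac{4 \sqrt{1 + F^{2}}}{9}$)
$r = -15177$ ($r = 4 - \left(\left(-8\right) 11 - -15269\right) = 4 - \left(-88 + 15269\right) = 4 - 15181 = -15177$)
$Z{\left(10 \left(-2\right) \right)} + r = \left(\frac{8}{9} - \frac{4 \sqrt{1 + \left(10 \left(-2\right)\right)^{2}}}{9}\right) - 15177 = \left(\frac{8}{9} - \frac{4 \sqrt{1 + \left(-20\right)^{2}}}{9}\right) - 15177 = \left(\frac{8}{9} - \frac{4 \sqrt{1 + 400}}{9}\right) - 15177 = \left(\frac{8}{9} - \frac{4 \sqrt{401}}{9}\right) - 15177 = - \frac{136585}{9} - \frac{4 \sqrt{401}}{9}$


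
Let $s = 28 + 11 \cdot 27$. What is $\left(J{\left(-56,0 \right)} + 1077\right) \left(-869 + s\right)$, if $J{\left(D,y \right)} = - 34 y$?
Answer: $-585888$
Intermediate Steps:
$s = 325$ ($s = 28 + 297 = 325$)
$\left(J{\left(-56,0 \right)} + 1077\right) \left(-869 + s\right) = \left(\left(-34\right) 0 + 1077\right) \left(-869 + 325\right) = \left(0 + 1077\right) \left(-544\right) = 1077 \left(-544\right) = -585888$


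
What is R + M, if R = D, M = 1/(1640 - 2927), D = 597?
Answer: 768338/1287 ≈ 597.00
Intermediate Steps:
M = -1/1287 (M = 1/(-1287) = -1/1287 ≈ -0.00077700)
R = 597
R + M = 597 - 1/1287 = 768338/1287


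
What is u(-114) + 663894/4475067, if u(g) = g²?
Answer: 19386211542/1491689 ≈ 12996.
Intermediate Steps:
u(-114) + 663894/4475067 = (-114)² + 663894/4475067 = 12996 + 663894*(1/4475067) = 12996 + 221298/1491689 = 19386211542/1491689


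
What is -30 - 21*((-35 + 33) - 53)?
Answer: 1125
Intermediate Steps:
-30 - 21*((-35 + 33) - 53) = -30 - 21*(-2 - 53) = -30 - 21*(-55) = -30 + 1155 = 1125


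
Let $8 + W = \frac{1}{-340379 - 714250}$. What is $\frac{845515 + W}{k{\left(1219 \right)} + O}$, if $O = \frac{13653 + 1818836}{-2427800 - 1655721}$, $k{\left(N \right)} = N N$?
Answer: $\frac{1820630083043528471}{3199718608859226384} \approx 0.569$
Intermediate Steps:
$W = - \frac{8437033}{1054629}$ ($W = -8 + \frac{1}{-340379 - 714250} = -8 + \frac{1}{-1054629} = -8 - \frac{1}{1054629} = - \frac{8437033}{1054629} \approx -8.0$)
$k{\left(N \right)} = N^{2}$
$O = - \frac{1832489}{4083521}$ ($O = \frac{1832489}{-4083521} = 1832489 \left(- \frac{1}{4083521}\right) = - \frac{1832489}{4083521} \approx -0.44875$)
$\frac{845515 + W}{k{\left(1219 \right)} + O} = \frac{845515 - \frac{8437033}{1054629}}{1219^{2} - \frac{1832489}{4083521}} = \frac{891696201902}{1054629 \left(1485961 - \frac{1832489}{4083521}\right)} = \frac{891696201902}{1054629 \cdot \frac{6067951116192}{4083521}} = \frac{891696201902}{1054629} \cdot \frac{4083521}{6067951116192} = \frac{1820630083043528471}{3199718608859226384}$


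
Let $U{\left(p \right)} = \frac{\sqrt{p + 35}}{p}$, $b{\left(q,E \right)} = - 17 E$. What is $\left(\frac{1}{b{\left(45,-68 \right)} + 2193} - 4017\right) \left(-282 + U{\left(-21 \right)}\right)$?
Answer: $\frac{3793726824}{3349} + \frac{13452932 \sqrt{14}}{70329} \approx 1.1335 \cdot 10^{6}$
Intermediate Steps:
$U{\left(p \right)} = \frac{\sqrt{35 + p}}{p}$
$\left(\frac{1}{b{\left(45,-68 \right)} + 2193} - 4017\right) \left(-282 + U{\left(-21 \right)}\right) = \left(\frac{1}{\left(-17\right) \left(-68\right) + 2193} - 4017\right) \left(-282 + \frac{\sqrt{35 - 21}}{-21}\right) = \left(\frac{1}{1156 + 2193} - 4017\right) \left(-282 - \frac{\sqrt{14}}{21}\right) = \left(\frac{1}{3349} - 4017\right) \left(-282 - \frac{\sqrt{14}}{21}\right) = - \frac{13452932 \left(-282 - \frac{\sqrt{14}}{21}\right)}{3349} = \frac{3793726824}{3349} + \frac{13452932 \sqrt{14}}{70329}$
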